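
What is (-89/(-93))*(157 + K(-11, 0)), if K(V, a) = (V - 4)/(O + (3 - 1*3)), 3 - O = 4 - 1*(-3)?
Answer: 57227/372 ≈ 153.84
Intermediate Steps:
O = -4 (O = 3 - (4 - 1*(-3)) = 3 - (4 + 3) = 3 - 1*7 = 3 - 7 = -4)
K(V, a) = 1 - V/4 (K(V, a) = (V - 4)/(-4 + (3 - 1*3)) = (-4 + V)/(-4 + (3 - 3)) = (-4 + V)/(-4 + 0) = (-4 + V)/(-4) = (-4 + V)*(-¼) = 1 - V/4)
(-89/(-93))*(157 + K(-11, 0)) = (-89/(-93))*(157 + (1 - ¼*(-11))) = (-89*(-1/93))*(157 + (1 + 11/4)) = 89*(157 + 15/4)/93 = (89/93)*(643/4) = 57227/372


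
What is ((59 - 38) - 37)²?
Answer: 256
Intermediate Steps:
((59 - 38) - 37)² = (21 - 37)² = (-16)² = 256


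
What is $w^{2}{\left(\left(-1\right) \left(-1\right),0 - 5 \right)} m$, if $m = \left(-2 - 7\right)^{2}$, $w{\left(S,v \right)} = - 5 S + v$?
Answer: $8100$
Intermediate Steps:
$w{\left(S,v \right)} = v - 5 S$
$m = 81$ ($m = \left(-9\right)^{2} = 81$)
$w^{2}{\left(\left(-1\right) \left(-1\right),0 - 5 \right)} m = \left(\left(0 - 5\right) - 5 \left(\left(-1\right) \left(-1\right)\right)\right)^{2} \cdot 81 = \left(-5 - 5\right)^{2} \cdot 81 = \left(-10\right)^{2} \cdot 81 = 100 \cdot 81 = 8100$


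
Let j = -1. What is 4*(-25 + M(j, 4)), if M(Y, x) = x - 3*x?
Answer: -132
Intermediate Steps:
M(Y, x) = -2*x
4*(-25 + M(j, 4)) = 4*(-25 - 2*4) = 4*(-25 - 8) = 4*(-33) = -132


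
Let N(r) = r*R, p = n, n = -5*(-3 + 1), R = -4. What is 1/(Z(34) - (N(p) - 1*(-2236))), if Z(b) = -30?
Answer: -1/2226 ≈ -0.00044924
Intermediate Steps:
n = 10 (n = -5*(-2) = 10)
p = 10
N(r) = -4*r (N(r) = r*(-4) = -4*r)
1/(Z(34) - (N(p) - 1*(-2236))) = 1/(-30 - (-4*10 - 1*(-2236))) = 1/(-30 - (-40 + 2236)) = 1/(-30 - 1*2196) = 1/(-30 - 2196) = 1/(-2226) = -1/2226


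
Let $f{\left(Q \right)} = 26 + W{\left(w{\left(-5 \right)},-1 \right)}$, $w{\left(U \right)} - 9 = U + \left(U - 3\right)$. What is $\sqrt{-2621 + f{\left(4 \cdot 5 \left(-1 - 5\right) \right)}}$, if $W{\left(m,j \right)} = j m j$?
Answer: $i \sqrt{2599} \approx 50.98 i$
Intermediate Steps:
$w{\left(U \right)} = 6 + 2 U$ ($w{\left(U \right)} = 9 + \left(U + \left(U - 3\right)\right) = 9 + \left(U + \left(-3 + U\right)\right) = 9 + \left(-3 + 2 U\right) = 6 + 2 U$)
$W{\left(m,j \right)} = m j^{2}$
$f{\left(Q \right)} = 22$ ($f{\left(Q \right)} = 26 + \left(6 + 2 \left(-5\right)\right) \left(-1\right)^{2} = 26 + \left(6 - 10\right) 1 = 26 - 4 = 22$)
$\sqrt{-2621 + f{\left(4 \cdot 5 \left(-1 - 5\right) \right)}} = \sqrt{-2621 + 22} = \sqrt{-2599} = i \sqrt{2599}$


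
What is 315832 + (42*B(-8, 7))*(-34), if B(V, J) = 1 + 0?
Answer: 314404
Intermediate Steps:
B(V, J) = 1
315832 + (42*B(-8, 7))*(-34) = 315832 + (42*1)*(-34) = 315832 + 42*(-34) = 315832 - 1428 = 314404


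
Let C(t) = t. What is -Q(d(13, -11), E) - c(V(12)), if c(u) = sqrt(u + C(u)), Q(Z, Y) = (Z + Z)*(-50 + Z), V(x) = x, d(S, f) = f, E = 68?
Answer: -1342 - 2*sqrt(6) ≈ -1346.9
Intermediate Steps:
Q(Z, Y) = 2*Z*(-50 + Z) (Q(Z, Y) = (2*Z)*(-50 + Z) = 2*Z*(-50 + Z))
c(u) = sqrt(2)*sqrt(u) (c(u) = sqrt(u + u) = sqrt(2*u) = sqrt(2)*sqrt(u))
-Q(d(13, -11), E) - c(V(12)) = -2*(-11)*(-50 - 11) - sqrt(2)*sqrt(12) = -2*(-11)*(-61) - sqrt(2)*2*sqrt(3) = -1*1342 - 2*sqrt(6) = -1342 - 2*sqrt(6)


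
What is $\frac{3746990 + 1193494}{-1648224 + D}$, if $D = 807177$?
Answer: $- \frac{1646828}{280349} \approx -5.8742$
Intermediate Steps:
$\frac{3746990 + 1193494}{-1648224 + D} = \frac{3746990 + 1193494}{-1648224 + 807177} = \frac{4940484}{-841047} = 4940484 \left(- \frac{1}{841047}\right) = - \frac{1646828}{280349}$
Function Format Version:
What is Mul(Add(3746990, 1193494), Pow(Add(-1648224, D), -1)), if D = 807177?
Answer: Rational(-1646828, 280349) ≈ -5.8742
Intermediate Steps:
Mul(Add(3746990, 1193494), Pow(Add(-1648224, D), -1)) = Mul(Add(3746990, 1193494), Pow(Add(-1648224, 807177), -1)) = Mul(4940484, Pow(-841047, -1)) = Mul(4940484, Rational(-1, 841047)) = Rational(-1646828, 280349)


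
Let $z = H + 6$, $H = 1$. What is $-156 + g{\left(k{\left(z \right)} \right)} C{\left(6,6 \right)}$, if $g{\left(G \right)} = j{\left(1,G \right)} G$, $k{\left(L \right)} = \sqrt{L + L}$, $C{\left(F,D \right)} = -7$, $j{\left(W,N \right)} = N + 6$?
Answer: $-254 - 42 \sqrt{14} \approx -411.15$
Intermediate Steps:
$j{\left(W,N \right)} = 6 + N$
$z = 7$ ($z = 1 + 6 = 7$)
$k{\left(L \right)} = \sqrt{2} \sqrt{L}$ ($k{\left(L \right)} = \sqrt{2 L} = \sqrt{2} \sqrt{L}$)
$g{\left(G \right)} = G \left(6 + G\right)$ ($g{\left(G \right)} = \left(6 + G\right) G = G \left(6 + G\right)$)
$-156 + g{\left(k{\left(z \right)} \right)} C{\left(6,6 \right)} = -156 + \sqrt{2} \sqrt{7} \left(6 + \sqrt{2} \sqrt{7}\right) \left(-7\right) = -156 + \sqrt{14} \left(6 + \sqrt{14}\right) \left(-7\right) = -156 - 7 \sqrt{14} \left(6 + \sqrt{14}\right)$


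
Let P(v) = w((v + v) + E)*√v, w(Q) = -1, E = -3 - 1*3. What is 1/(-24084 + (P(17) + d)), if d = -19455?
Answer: -43539/1895644504 + √17/1895644504 ≈ -2.2966e-5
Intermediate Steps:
E = -6 (E = -3 - 3 = -6)
P(v) = -√v
1/(-24084 + (P(17) + d)) = 1/(-24084 + (-√17 - 19455)) = 1/(-24084 + (-19455 - √17)) = 1/(-43539 - √17)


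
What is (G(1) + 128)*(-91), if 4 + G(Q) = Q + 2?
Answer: -11557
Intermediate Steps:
G(Q) = -2 + Q (G(Q) = -4 + (Q + 2) = -4 + (2 + Q) = -2 + Q)
(G(1) + 128)*(-91) = ((-2 + 1) + 128)*(-91) = (-1 + 128)*(-91) = 127*(-91) = -11557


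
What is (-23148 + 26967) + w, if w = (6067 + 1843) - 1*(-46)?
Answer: 11775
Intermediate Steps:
w = 7956 (w = 7910 + 46 = 7956)
(-23148 + 26967) + w = (-23148 + 26967) + 7956 = 3819 + 7956 = 11775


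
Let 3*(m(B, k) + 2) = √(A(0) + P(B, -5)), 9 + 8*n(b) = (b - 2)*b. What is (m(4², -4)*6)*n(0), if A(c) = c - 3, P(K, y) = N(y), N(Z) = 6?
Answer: 27/2 - 9*√3/4 ≈ 9.6029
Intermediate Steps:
P(K, y) = 6
n(b) = -9/8 + b*(-2 + b)/8 (n(b) = -9/8 + ((b - 2)*b)/8 = -9/8 + ((-2 + b)*b)/8 = -9/8 + (b*(-2 + b))/8 = -9/8 + b*(-2 + b)/8)
A(c) = -3 + c
m(B, k) = -2 + √3/3 (m(B, k) = -2 + √((-3 + 0) + 6)/3 = -2 + √(-3 + 6)/3 = -2 + √3/3)
(m(4², -4)*6)*n(0) = ((-2 + √3/3)*6)*(-9/8 - ¼*0 + (⅛)*0²) = (-12 + 2*√3)*(-9/8 + 0 + (⅛)*0) = (-12 + 2*√3)*(-9/8 + 0 + 0) = (-12 + 2*√3)*(-9/8) = 27/2 - 9*√3/4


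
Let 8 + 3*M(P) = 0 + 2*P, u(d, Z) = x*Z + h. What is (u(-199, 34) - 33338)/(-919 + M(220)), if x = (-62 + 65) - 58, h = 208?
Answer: 1400/31 ≈ 45.161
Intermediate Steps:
x = -55 (x = 3 - 58 = -55)
u(d, Z) = 208 - 55*Z (u(d, Z) = -55*Z + 208 = 208 - 55*Z)
M(P) = -8/3 + 2*P/3 (M(P) = -8/3 + (0 + 2*P)/3 = -8/3 + (2*P)/3 = -8/3 + 2*P/3)
(u(-199, 34) - 33338)/(-919 + M(220)) = ((208 - 55*34) - 33338)/(-919 + (-8/3 + (2/3)*220)) = ((208 - 1870) - 33338)/(-919 + (-8/3 + 440/3)) = (-1662 - 33338)/(-919 + 144) = -35000/(-775) = -35000*(-1/775) = 1400/31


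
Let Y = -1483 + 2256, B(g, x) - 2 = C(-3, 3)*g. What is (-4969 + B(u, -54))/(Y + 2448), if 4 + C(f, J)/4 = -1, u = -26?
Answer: -4447/3221 ≈ -1.3806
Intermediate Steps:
C(f, J) = -20 (C(f, J) = -16 + 4*(-1) = -16 - 4 = -20)
B(g, x) = 2 - 20*g
Y = 773
(-4969 + B(u, -54))/(Y + 2448) = (-4969 + (2 - 20*(-26)))/(773 + 2448) = (-4969 + (2 + 520))/3221 = (-4969 + 522)*(1/3221) = -4447*1/3221 = -4447/3221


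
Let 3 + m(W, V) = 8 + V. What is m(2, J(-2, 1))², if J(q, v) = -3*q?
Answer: 121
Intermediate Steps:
m(W, V) = 5 + V (m(W, V) = -3 + (8 + V) = 5 + V)
m(2, J(-2, 1))² = (5 - 3*(-2))² = (5 + 6)² = 11² = 121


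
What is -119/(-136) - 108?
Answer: -857/8 ≈ -107.13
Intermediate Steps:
-119/(-136) - 108 = -119*(-1/136) - 108 = 7/8 - 108 = -857/8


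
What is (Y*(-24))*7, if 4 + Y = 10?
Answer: -1008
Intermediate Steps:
Y = 6 (Y = -4 + 10 = 6)
(Y*(-24))*7 = (6*(-24))*7 = -144*7 = -1008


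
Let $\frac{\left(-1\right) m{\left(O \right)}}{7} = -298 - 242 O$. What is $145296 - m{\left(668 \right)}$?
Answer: $-988382$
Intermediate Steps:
$m{\left(O \right)} = 2086 + 1694 O$ ($m{\left(O \right)} = - 7 \left(-298 - 242 O\right) = 2086 + 1694 O$)
$145296 - m{\left(668 \right)} = 145296 - \left(2086 + 1694 \cdot 668\right) = 145296 - \left(2086 + 1131592\right) = 145296 - 1133678 = -988382$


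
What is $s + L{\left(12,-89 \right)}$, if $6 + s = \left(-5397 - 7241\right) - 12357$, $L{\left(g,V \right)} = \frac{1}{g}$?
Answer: $- \frac{300011}{12} \approx -25001.0$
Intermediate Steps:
$s = -25001$ ($s = -6 - 24995 = -25001$)
$s + L{\left(12,-89 \right)} = -25001 + \frac{1}{12} = - \frac{300011}{12}$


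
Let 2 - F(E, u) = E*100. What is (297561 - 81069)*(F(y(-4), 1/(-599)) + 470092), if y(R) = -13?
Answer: 102053029848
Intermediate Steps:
F(E, u) = 2 - 100*E (F(E, u) = 2 - E*100 = 2 - 100*E)
(297561 - 81069)*(F(y(-4), 1/(-599)) + 470092) = (297561 - 81069)*((2 - 100*(-13)) + 470092) = 216492*((2 + 1300) + 470092) = 216492*(1302 + 470092) = 216492*471394 = 102053029848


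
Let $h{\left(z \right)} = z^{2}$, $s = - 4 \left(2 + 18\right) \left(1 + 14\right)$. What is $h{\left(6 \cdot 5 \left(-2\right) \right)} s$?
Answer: $-4320000$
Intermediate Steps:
$s = -1200$ ($s = - 4 \cdot 20 \cdot 15 = \left(-4\right) 300 = -1200$)
$h{\left(6 \cdot 5 \left(-2\right) \right)} s = \left(6 \cdot 5 \left(-2\right)\right)^{2} \left(-1200\right) = \left(30 \left(-2\right)\right)^{2} \left(-1200\right) = \left(-60\right)^{2} \left(-1200\right) = 3600 \left(-1200\right) = -4320000$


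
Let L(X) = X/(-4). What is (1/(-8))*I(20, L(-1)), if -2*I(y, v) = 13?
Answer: 13/16 ≈ 0.81250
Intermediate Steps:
L(X) = -X/4 (L(X) = X*(-¼) = -X/4)
I(y, v) = -13/2 (I(y, v) = -½*13 = -13/2)
(1/(-8))*I(20, L(-1)) = (1/(-8))*(-13/2) = (1*(-⅛))*(-13/2) = -⅛*(-13/2) = 13/16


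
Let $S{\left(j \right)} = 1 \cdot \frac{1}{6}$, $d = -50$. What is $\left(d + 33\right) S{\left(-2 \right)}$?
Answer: $- \frac{17}{6} \approx -2.8333$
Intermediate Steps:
$S{\left(j \right)} = \frac{1}{6}$ ($S{\left(j \right)} = 1 \cdot \frac{1}{6} = \frac{1}{6}$)
$\left(d + 33\right) S{\left(-2 \right)} = \left(-50 + 33\right) \frac{1}{6} = \left(-17\right) \frac{1}{6} = - \frac{17}{6}$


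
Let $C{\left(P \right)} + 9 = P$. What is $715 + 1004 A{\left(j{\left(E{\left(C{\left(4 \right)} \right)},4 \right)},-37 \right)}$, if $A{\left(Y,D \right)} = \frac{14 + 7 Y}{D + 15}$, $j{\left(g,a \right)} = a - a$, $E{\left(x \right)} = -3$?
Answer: $\frac{837}{11} \approx 76.091$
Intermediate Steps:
$C{\left(P \right)} = -9 + P$
$j{\left(g,a \right)} = 0$
$A{\left(Y,D \right)} = \frac{14 + 7 Y}{15 + D}$
$715 + 1004 A{\left(j{\left(E{\left(C{\left(4 \right)} \right)},4 \right)},-37 \right)} = 715 + 1004 \frac{7 \left(2 + 0\right)}{15 - 37} = 715 + 1004 \cdot 7 \frac{1}{-22} \cdot 2 = 715 + 1004 \cdot 7 \left(- \frac{1}{22}\right) 2 = 715 + 1004 \left(- \frac{7}{11}\right) = 715 - \frac{7028}{11} = \frac{837}{11}$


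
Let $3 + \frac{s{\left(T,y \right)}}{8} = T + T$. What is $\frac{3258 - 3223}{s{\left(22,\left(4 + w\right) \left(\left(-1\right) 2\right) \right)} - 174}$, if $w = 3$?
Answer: $\frac{5}{22} \approx 0.22727$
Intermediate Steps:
$s{\left(T,y \right)} = -24 + 16 T$ ($s{\left(T,y \right)} = -24 + 8 \left(T + T\right) = -24 + 8 \cdot 2 T = -24 + 16 T$)
$\frac{3258 - 3223}{s{\left(22,\left(4 + w\right) \left(\left(-1\right) 2\right) \right)} - 174} = \frac{3258 - 3223}{\left(-24 + 16 \cdot 22\right) - 174} = \frac{35}{\left(-24 + 352\right) - 174} = \frac{35}{328 - 174} = \frac{35}{154} = 35 \cdot \frac{1}{154} = \frac{5}{22}$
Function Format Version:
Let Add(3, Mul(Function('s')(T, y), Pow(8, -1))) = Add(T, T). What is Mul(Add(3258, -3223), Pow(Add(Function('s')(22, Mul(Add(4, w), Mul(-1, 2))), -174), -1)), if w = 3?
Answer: Rational(5, 22) ≈ 0.22727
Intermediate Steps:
Function('s')(T, y) = Add(-24, Mul(16, T)) (Function('s')(T, y) = Add(-24, Mul(8, Add(T, T))) = Add(-24, Mul(8, Mul(2, T))) = Add(-24, Mul(16, T)))
Mul(Add(3258, -3223), Pow(Add(Function('s')(22, Mul(Add(4, w), Mul(-1, 2))), -174), -1)) = Mul(Add(3258, -3223), Pow(Add(Add(-24, Mul(16, 22)), -174), -1)) = Mul(35, Pow(Add(Add(-24, 352), -174), -1)) = Mul(35, Pow(Add(328, -174), -1)) = Mul(35, Pow(154, -1)) = Mul(35, Rational(1, 154)) = Rational(5, 22)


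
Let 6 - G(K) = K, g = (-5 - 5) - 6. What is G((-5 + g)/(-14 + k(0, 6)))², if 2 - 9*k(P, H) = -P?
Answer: 308025/15376 ≈ 20.033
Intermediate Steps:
k(P, H) = 2/9 + P/9 (k(P, H) = 2/9 - (-1)*P/9 = 2/9 + P/9)
g = -16 (g = -10 - 6 = -16)
G(K) = 6 - K
G((-5 + g)/(-14 + k(0, 6)))² = (6 - (-5 - 16)/(-14 + (2/9 + (⅑)*0)))² = (6 - (-21)/(-14 + (2/9 + 0)))² = (6 - (-21)/(-14 + 2/9))² = (6 - (-21)/(-124/9))² = (6 - (-21)*(-9)/124)² = (6 - 1*189/124)² = (6 - 189/124)² = (555/124)² = 308025/15376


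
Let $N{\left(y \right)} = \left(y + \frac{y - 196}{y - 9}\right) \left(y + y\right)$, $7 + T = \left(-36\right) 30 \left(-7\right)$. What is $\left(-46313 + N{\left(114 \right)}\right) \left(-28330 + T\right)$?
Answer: $\frac{14906811859}{35} \approx 4.2591 \cdot 10^{8}$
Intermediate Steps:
$T = 7553$ ($T = -7 + \left(-36\right) 30 \left(-7\right) = -7 - -7560 = -7 + 7560 = 7553$)
$N{\left(y \right)} = 2 y \left(y + \frac{-196 + y}{-9 + y}\right)$ ($N{\left(y \right)} = \left(y + \frac{-196 + y}{-9 + y}\right) 2 y = 2 y \left(y + \frac{-196 + y}{-9 + y}\right)$)
$\left(-46313 + N{\left(114 \right)}\right) \left(-28330 + T\right) = \left(-46313 + 2 \cdot 114 \frac{1}{-9 + 114} \left(-196 + 114^{2} - 912\right)\right) \left(-28330 + 7553\right) = \left(-46313 + 2 \cdot 114 \cdot \frac{1}{105} \left(-196 + 12996 - 912\right)\right) \left(-20777\right) = \left(-46313 + 2 \cdot 114 \cdot \frac{1}{105} \cdot 11888\right) \left(-20777\right) = \left(-46313 + \frac{903488}{35}\right) \left(-20777\right) = \left(- \frac{717467}{35}\right) \left(-20777\right) = \frac{14906811859}{35}$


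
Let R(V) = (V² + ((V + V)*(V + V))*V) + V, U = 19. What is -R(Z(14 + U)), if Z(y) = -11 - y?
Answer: 338844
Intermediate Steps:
R(V) = V + V² + 4*V³ (R(V) = (V² + ((2*V)*(2*V))*V) + V = (V² + (4*V²)*V) + V = (V² + 4*V³) + V = V + V² + 4*V³)
-R(Z(14 + U)) = -(-11 - (14 + 19))*(1 + (-11 - (14 + 19)) + 4*(-11 - (14 + 19))²) = -(-11 - 1*33)*(1 + (-11 - 1*33) + 4*(-11 - 1*33)²) = -(-11 - 33)*(1 + (-11 - 33) + 4*(-11 - 33)²) = -(-44)*(1 - 44 + 4*(-44)²) = -(-44)*(1 - 44 + 4*1936) = -(-44)*(1 - 44 + 7744) = -(-44)*7701 = -1*(-338844) = 338844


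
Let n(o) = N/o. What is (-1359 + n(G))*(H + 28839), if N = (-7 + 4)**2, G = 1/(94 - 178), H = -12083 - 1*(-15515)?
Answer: -68253165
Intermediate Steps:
H = 3432 (H = -12083 + 15515 = 3432)
G = -1/84 (G = 1/(-84) = -1/84 ≈ -0.011905)
N = 9 (N = (-3)**2 = 9)
n(o) = 9/o
(-1359 + n(G))*(H + 28839) = (-1359 + 9/(-1/84))*(3432 + 28839) = (-1359 + 9*(-84))*32271 = (-1359 - 756)*32271 = -2115*32271 = -68253165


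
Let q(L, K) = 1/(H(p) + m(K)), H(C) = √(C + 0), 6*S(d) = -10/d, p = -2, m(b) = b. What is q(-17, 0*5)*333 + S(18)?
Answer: -5/54 - 333*I*√2/2 ≈ -0.092593 - 235.47*I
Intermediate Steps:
S(d) = -5/(3*d) (S(d) = (-10/d)/6 = -5/(3*d))
H(C) = √C
q(L, K) = 1/(K + I*√2) (q(L, K) = 1/(√(-2) + K) = 1/(I*√2 + K) = 1/(K + I*√2))
q(-17, 0*5)*333 + S(18) = 333/(0*5 + I*√2) - 5/3/18 = 333/(0 + I*√2) - 5/3*1/18 = 333/(I*√2) - 5/54 = -I*√2/2*333 - 5/54 = -333*I*√2/2 - 5/54 = -5/54 - 333*I*√2/2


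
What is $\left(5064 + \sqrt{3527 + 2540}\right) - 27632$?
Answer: $-22568 + \sqrt{6067} \approx -22490.0$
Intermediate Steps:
$\left(5064 + \sqrt{3527 + 2540}\right) - 27632 = \left(5064 + \sqrt{6067}\right) - 27632 = -22568 + \sqrt{6067}$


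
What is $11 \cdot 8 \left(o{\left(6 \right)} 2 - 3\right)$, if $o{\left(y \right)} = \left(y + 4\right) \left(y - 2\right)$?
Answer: $6776$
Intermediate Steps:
$o{\left(y \right)} = \left(-2 + y\right) \left(4 + y\right)$ ($o{\left(y \right)} = \left(4 + y\right) \left(-2 + y\right) = \left(-2 + y\right) \left(4 + y\right)$)
$11 \cdot 8 \left(o{\left(6 \right)} 2 - 3\right) = 11 \cdot 8 \left(\left(-8 + 6^{2} + 2 \cdot 6\right) 2 - 3\right) = 88 \left(\left(-8 + 36 + 12\right) 2 - 3\right) = 88 \left(40 \cdot 2 - 3\right) = 88 \left(80 - 3\right) = 88 \cdot 77 = 6776$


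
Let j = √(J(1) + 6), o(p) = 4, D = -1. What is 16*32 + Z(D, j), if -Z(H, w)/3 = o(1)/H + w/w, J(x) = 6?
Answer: 521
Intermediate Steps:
j = 2*√3 (j = √(6 + 6) = √12 = 2*√3 ≈ 3.4641)
Z(H, w) = -3 - 12/H (Z(H, w) = -3*(4/H + w/w) = -3*(4/H + 1) = -3*(1 + 4/H) = -3 - 12/H)
16*32 + Z(D, j) = 16*32 + (-3 - 12/(-1)) = 512 + (-3 - 12*(-1)) = 512 + (-3 + 12) = 512 + 9 = 521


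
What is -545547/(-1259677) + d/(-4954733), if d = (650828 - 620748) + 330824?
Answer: 2248417255943/6241363201241 ≈ 0.36024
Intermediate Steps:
d = 360904 (d = 30080 + 330824 = 360904)
-545547/(-1259677) + d/(-4954733) = -545547/(-1259677) + 360904/(-4954733) = -545547*(-1/1259677) + 360904*(-1/4954733) = 545547/1259677 - 360904/4954733 = 2248417255943/6241363201241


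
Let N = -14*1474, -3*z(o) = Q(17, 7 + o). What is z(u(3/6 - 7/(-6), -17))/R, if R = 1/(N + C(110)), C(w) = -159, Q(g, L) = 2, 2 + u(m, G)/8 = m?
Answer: 41590/3 ≈ 13863.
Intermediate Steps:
u(m, G) = -16 + 8*m
z(o) = -2/3 (z(o) = -1/3*2 = -2/3)
N = -20636
R = -1/20795 (R = 1/(-20636 - 159) = 1/(-20795) = -1/20795 ≈ -4.8088e-5)
z(u(3/6 - 7/(-6), -17))/R = -2/(3*(-1/20795)) = -2/3*(-20795) = 41590/3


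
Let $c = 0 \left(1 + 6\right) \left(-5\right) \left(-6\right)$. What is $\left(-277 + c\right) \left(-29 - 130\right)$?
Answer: $44043$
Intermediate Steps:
$c = 0$ ($c = 0 \cdot 7 \left(-5\right) \left(-6\right) = 0 \left(-5\right) \left(-6\right) = 0 \left(-6\right) = 0$)
$\left(-277 + c\right) \left(-29 - 130\right) = \left(-277 + 0\right) \left(-29 - 130\right) = \left(-277\right) \left(-159\right) = 44043$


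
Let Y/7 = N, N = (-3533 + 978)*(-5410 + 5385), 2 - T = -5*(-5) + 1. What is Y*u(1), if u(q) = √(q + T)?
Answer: 447125*I*√23 ≈ 2.1443e+6*I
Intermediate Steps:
T = -24 (T = 2 - (-5*(-5) + 1) = 2 - (25 + 1) = 2 - 1*26 = 2 - 26 = -24)
u(q) = √(-24 + q) (u(q) = √(q - 24) = √(-24 + q))
N = 63875 (N = -2555*(-25) = 63875)
Y = 447125 (Y = 7*63875 = 447125)
Y*u(1) = 447125*√(-24 + 1) = 447125*√(-23) = 447125*(I*√23) = 447125*I*√23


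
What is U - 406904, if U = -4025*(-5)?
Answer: -386779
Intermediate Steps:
U = 20125
U - 406904 = 20125 - 406904 = -386779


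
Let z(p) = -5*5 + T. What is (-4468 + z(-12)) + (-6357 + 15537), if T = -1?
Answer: 4686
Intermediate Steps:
z(p) = -26 (z(p) = -5*5 - 1 = -25 - 1 = -26)
(-4468 + z(-12)) + (-6357 + 15537) = (-4468 - 26) + (-6357 + 15537) = -4494 + 9180 = 4686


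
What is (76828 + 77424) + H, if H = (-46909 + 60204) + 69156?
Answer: 236703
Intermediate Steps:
H = 82451 (H = 13295 + 69156 = 82451)
(76828 + 77424) + H = (76828 + 77424) + 82451 = 154252 + 82451 = 236703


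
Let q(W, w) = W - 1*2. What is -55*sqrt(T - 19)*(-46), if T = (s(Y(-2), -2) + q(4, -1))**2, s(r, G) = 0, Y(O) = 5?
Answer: 2530*I*sqrt(15) ≈ 9798.6*I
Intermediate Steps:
q(W, w) = -2 + W (q(W, w) = W - 2 = -2 + W)
T = 4 (T = (0 + (-2 + 4))**2 = (0 + 2)**2 = 2**2 = 4)
-55*sqrt(T - 19)*(-46) = -55*sqrt(4 - 19)*(-46) = -55*I*sqrt(15)*(-46) = 2530*I*sqrt(15)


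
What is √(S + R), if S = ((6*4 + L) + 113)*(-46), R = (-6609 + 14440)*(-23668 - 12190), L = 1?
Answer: I*√280810346 ≈ 16757.0*I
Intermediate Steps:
R = -280803998 (R = 7831*(-35858) = -280803998)
S = -6348 (S = ((6*4 + 1) + 113)*(-46) = ((24 + 1) + 113)*(-46) = (25 + 113)*(-46) = 138*(-46) = -6348)
√(S + R) = √(-6348 - 280803998) = √(-280810346) = I*√280810346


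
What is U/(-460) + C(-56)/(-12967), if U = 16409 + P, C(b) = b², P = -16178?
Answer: -4437937/5964820 ≈ -0.74402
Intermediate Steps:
U = 231 (U = 16409 - 16178 = 231)
U/(-460) + C(-56)/(-12967) = 231/(-460) + (-56)²/(-12967) = 231*(-1/460) + 3136*(-1/12967) = -231/460 - 3136/12967 = -4437937/5964820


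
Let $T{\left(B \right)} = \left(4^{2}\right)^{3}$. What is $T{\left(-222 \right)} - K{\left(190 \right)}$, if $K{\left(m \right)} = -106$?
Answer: $4202$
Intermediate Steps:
$T{\left(B \right)} = 4096$ ($T{\left(B \right)} = 16^{3} = 4096$)
$T{\left(-222 \right)} - K{\left(190 \right)} = 4096 - -106 = 4096 + 106 = 4202$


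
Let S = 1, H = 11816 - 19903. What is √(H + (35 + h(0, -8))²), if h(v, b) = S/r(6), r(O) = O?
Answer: I*√246611/6 ≈ 82.767*I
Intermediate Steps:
H = -8087
h(v, b) = ⅙ (h(v, b) = 1/6 = 1*(⅙) = ⅙)
√(H + (35 + h(0, -8))²) = √(-8087 + (35 + ⅙)²) = √(-8087 + (211/6)²) = √(-8087 + 44521/36) = √(-246611/36) = I*√246611/6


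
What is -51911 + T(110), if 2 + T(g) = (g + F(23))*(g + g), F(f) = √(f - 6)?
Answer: -27713 + 220*√17 ≈ -26806.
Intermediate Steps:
F(f) = √(-6 + f)
T(g) = -2 + 2*g*(g + √17) (T(g) = -2 + (g + √(-6 + 23))*(g + g) = -2 + (g + √17)*(2*g) = -2 + 2*g*(g + √17))
-51911 + T(110) = -51911 + (-2 + 2*110² + 2*110*√17) = -51911 + (-2 + 2*12100 + 220*√17) = -51911 + (-2 + 24200 + 220*√17) = -51911 + (24198 + 220*√17) = -27713 + 220*√17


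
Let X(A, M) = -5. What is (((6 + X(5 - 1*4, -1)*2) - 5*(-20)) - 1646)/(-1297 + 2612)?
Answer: -310/263 ≈ -1.1787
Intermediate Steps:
(((6 + X(5 - 1*4, -1)*2) - 5*(-20)) - 1646)/(-1297 + 2612) = (((6 - 5*2) - 5*(-20)) - 1646)/(-1297 + 2612) = (((6 - 10) + 100) - 1646)/1315 = ((-4 + 100) - 1646)*(1/1315) = (96 - 1646)*(1/1315) = -1550*1/1315 = -310/263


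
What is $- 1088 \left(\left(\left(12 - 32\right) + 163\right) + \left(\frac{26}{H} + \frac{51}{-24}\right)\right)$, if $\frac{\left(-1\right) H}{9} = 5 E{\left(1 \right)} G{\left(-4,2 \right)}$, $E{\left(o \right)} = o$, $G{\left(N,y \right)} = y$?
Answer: $- \frac{6883096}{45} \approx -1.5296 \cdot 10^{5}$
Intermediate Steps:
$H = -90$ ($H = - 9 \cdot 5 \cdot 1 \cdot 2 = - 9 \cdot 5 \cdot 2 = \left(-9\right) 10 = -90$)
$- 1088 \left(\left(\left(12 - 32\right) + 163\right) + \left(\frac{26}{H} + \frac{51}{-24}\right)\right) = - 1088 \left(\left(\left(12 - 32\right) + 163\right) + \left(\frac{26}{-90} + \frac{51}{-24}\right)\right) = - 1088 \left(\left(-20 + 163\right) + \left(26 \left(- \frac{1}{90}\right) + 51 \left(- \frac{1}{24}\right)\right)\right) = - 1088 \left(143 - \frac{869}{360}\right) = \left(-1088\right) \frac{50611}{360} = - \frac{6883096}{45}$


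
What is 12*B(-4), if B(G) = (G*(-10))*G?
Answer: -1920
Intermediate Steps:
B(G) = -10*G**2 (B(G) = (-10*G)*G = -10*G**2)
12*B(-4) = 12*(-10*(-4)**2) = 12*(-10*16) = 12*(-160) = -1920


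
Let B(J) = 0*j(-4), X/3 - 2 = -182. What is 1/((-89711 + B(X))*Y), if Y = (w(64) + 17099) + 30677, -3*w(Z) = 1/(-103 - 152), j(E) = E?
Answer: -765/3278815132751 ≈ -2.3332e-10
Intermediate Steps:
X = -540 (X = 6 + 3*(-182) = 6 - 546 = -540)
B(J) = 0 (B(J) = 0*(-4) = 0)
w(Z) = 1/765 (w(Z) = -1/(3*(-103 - 152)) = -⅓/(-255) = -⅓*(-1/255) = 1/765)
Y = 36548641/765 (Y = (1/765 + 17099) + 30677 = 13080736/765 + 30677 = 36548641/765 ≈ 47776.)
1/((-89711 + B(X))*Y) = 1/((-89711 + 0)*(36548641/765)) = (765/36548641)/(-89711) = -1/89711*765/36548641 = -765/3278815132751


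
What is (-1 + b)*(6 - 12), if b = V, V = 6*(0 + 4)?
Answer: -138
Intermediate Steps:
V = 24 (V = 6*4 = 24)
b = 24
(-1 + b)*(6 - 12) = (-1 + 24)*(6 - 12) = 23*(-6) = -138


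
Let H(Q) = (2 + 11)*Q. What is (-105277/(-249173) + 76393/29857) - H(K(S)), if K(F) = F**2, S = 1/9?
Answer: 1699730341225/602604219141 ≈ 2.8206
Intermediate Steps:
S = 1/9 ≈ 0.11111
H(Q) = 13*Q
(-105277/(-249173) + 76393/29857) - H(K(S)) = (-105277/(-249173) + 76393/29857) - 13*(1/9)**2 = (-105277*(-1/249173) + 76393*(1/29857)) - 13/81 = (105277/249173 + 76393/29857) - 1*13/81 = 22178328378/7439558261 - 13/81 = 1699730341225/602604219141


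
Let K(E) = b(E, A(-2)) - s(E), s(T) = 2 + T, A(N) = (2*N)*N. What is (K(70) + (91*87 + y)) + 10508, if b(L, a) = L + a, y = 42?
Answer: 18473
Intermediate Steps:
A(N) = 2*N²
K(E) = 6 (K(E) = (E + 2*(-2)²) - (2 + E) = (E + 2*4) + (-2 - E) = (E + 8) + (-2 - E) = (8 + E) + (-2 - E) = 6)
(K(70) + (91*87 + y)) + 10508 = (6 + (91*87 + 42)) + 10508 = (6 + (7917 + 42)) + 10508 = (6 + 7959) + 10508 = 7965 + 10508 = 18473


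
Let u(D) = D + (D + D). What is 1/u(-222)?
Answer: -1/666 ≈ -0.0015015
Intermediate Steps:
u(D) = 3*D (u(D) = D + 2*D = 3*D)
1/u(-222) = 1/(3*(-222)) = 1/(-666) = -1/666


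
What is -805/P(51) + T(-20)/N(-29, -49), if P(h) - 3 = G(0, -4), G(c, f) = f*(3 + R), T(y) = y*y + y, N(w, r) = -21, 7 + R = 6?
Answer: 3001/21 ≈ 142.90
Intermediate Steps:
R = -1 (R = -7 + 6 = -1)
T(y) = y + y**2 (T(y) = y**2 + y = y + y**2)
G(c, f) = 2*f (G(c, f) = f*(3 - 1) = f*2 = 2*f)
P(h) = -5 (P(h) = 3 + 2*(-4) = 3 - 8 = -5)
-805/P(51) + T(-20)/N(-29, -49) = -805/(-5) - 20*(1 - 20)/(-21) = -805*(-1/5) - 20*(-19)*(-1/21) = 161 + 380*(-1/21) = 161 - 380/21 = 3001/21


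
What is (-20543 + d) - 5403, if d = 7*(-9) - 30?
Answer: -26039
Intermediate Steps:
d = -93 (d = -63 - 30 = -93)
(-20543 + d) - 5403 = (-20543 - 93) - 5403 = -20636 - 5403 = -26039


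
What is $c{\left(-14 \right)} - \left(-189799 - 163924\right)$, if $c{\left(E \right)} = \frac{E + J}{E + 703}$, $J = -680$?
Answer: $\frac{243714453}{689} \approx 3.5372 \cdot 10^{5}$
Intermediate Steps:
$c{\left(E \right)} = \frac{-680 + E}{703 + E}$ ($c{\left(E \right)} = \frac{E - 680}{E + 703} = \frac{-680 + E}{703 + E}$)
$c{\left(-14 \right)} - \left(-189799 - 163924\right) = \frac{-680 - 14}{703 - 14} - \left(-189799 - 163924\right) = \frac{1}{689} \left(-694\right) - -353723 = \frac{1}{689} \left(-694\right) + 353723 = - \frac{694}{689} + 353723 = \frac{243714453}{689}$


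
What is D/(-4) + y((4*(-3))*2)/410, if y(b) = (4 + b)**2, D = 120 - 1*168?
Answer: 532/41 ≈ 12.976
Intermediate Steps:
D = -48 (D = 120 - 168 = -48)
D/(-4) + y((4*(-3))*2)/410 = -48/(-4) + (4 + (4*(-3))*2)**2/410 = -48*(-1/4) + (4 - 12*2)**2*(1/410) = 12 + (4 - 24)**2*(1/410) = 12 + (-20)**2*(1/410) = 12 + 400*(1/410) = 12 + 40/41 = 532/41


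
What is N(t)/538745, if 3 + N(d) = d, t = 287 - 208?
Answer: 4/28355 ≈ 0.00014107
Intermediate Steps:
t = 79
N(d) = -3 + d
N(t)/538745 = (-3 + 79)/538745 = 76*(1/538745) = 4/28355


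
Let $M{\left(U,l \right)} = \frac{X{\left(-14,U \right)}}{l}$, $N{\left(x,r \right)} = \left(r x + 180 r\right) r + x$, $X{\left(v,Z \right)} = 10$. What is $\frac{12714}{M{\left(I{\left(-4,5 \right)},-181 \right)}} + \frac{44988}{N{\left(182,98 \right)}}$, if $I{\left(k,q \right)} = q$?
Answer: $- \frac{400049947917}{1738415} \approx -2.3012 \cdot 10^{5}$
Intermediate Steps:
$N{\left(x,r \right)} = x + r \left(180 r + r x\right)$ ($N{\left(x,r \right)} = \left(180 r + r x\right) r + x = r \left(180 r + r x\right) + x = x + r \left(180 r + r x\right)$)
$M{\left(U,l \right)} = \frac{10}{l}$
$\frac{12714}{M{\left(I{\left(-4,5 \right)},-181 \right)}} + \frac{44988}{N{\left(182,98 \right)}} = \frac{12714}{10 \frac{1}{-181}} + \frac{44988}{182 + 180 \cdot 98^{2} + 182 \cdot 98^{2}} = \frac{12714}{10 \left(- \frac{1}{181}\right)} + \frac{44988}{182 + 180 \cdot 9604 + 182 \cdot 9604} = \frac{12714}{- \frac{10}{181}} + \frac{44988}{182 + 1728720 + 1747928} = 12714 \left(- \frac{181}{10}\right) + \frac{44988}{3476830} = - \frac{1150617}{5} + 44988 \cdot \frac{1}{3476830} = - \frac{1150617}{5} + \frac{22494}{1738415} = - \frac{400049947917}{1738415}$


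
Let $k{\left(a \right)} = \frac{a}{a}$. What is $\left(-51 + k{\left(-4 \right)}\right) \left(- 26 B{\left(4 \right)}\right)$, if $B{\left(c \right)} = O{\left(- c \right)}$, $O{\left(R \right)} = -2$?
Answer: $-2600$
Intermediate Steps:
$k{\left(a \right)} = 1$
$B{\left(c \right)} = -2$
$\left(-51 + k{\left(-4 \right)}\right) \left(- 26 B{\left(4 \right)}\right) = \left(-51 + 1\right) \left(\left(-26\right) \left(-2\right)\right) = \left(-50\right) 52 = -2600$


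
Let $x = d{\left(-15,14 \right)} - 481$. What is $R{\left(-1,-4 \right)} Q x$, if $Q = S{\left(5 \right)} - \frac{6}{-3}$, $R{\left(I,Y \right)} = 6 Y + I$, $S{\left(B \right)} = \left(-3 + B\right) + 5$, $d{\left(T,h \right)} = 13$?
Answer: $105300$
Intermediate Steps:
$S{\left(B \right)} = 2 + B$
$R{\left(I,Y \right)} = I + 6 Y$
$Q = 9$ ($Q = \left(2 + 5\right) - \frac{6}{-3} = 7 - 6 \left(- \frac{1}{3}\right) = 7 - -2 = 7 + 2 = 9$)
$x = -468$ ($x = 13 - 481 = -468$)
$R{\left(-1,-4 \right)} Q x = \left(-1 + 6 \left(-4\right)\right) 9 \left(-468\right) = \left(-1 - 24\right) 9 \left(-468\right) = \left(-25\right) 9 \left(-468\right) = \left(-225\right) \left(-468\right) = 105300$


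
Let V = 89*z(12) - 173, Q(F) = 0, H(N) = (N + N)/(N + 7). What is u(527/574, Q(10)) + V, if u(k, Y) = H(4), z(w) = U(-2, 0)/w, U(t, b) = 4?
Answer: -4706/33 ≈ -142.61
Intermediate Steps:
H(N) = 2*N/(7 + N) (H(N) = (2*N)/(7 + N) = 2*N/(7 + N))
z(w) = 4/w
u(k, Y) = 8/11 (u(k, Y) = 2*4/(7 + 4) = 2*4/11 = 2*4*(1/11) = 8/11)
V = -430/3 (V = 89*(4/12) - 173 = 89*(4*(1/12)) - 173 = 89*(⅓) - 173 = 89/3 - 173 = -430/3 ≈ -143.33)
u(527/574, Q(10)) + V = 8/11 - 430/3 = -4706/33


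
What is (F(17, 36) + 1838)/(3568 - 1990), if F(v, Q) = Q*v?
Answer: 1225/789 ≈ 1.5526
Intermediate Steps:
(F(17, 36) + 1838)/(3568 - 1990) = (36*17 + 1838)/(3568 - 1990) = (612 + 1838)/1578 = 2450*(1/1578) = 1225/789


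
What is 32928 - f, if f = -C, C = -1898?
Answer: 31030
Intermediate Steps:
f = 1898 (f = -1*(-1898) = 1898)
32928 - f = 32928 - 1*1898 = 32928 - 1898 = 31030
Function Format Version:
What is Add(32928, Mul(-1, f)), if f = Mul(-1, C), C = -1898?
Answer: 31030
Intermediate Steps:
f = 1898 (f = Mul(-1, -1898) = 1898)
Add(32928, Mul(-1, f)) = Add(32928, Mul(-1, 1898)) = Add(32928, -1898) = 31030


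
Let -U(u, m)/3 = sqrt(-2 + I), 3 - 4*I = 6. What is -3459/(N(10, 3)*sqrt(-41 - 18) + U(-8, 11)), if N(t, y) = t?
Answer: -6918*I/(-20*sqrt(59) + 3*sqrt(11)) ≈ 48.151*I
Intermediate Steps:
I = -3/4 (I = 3/4 - 1/4*6 = 3/4 - 3/2 = -3/4 ≈ -0.75000)
U(u, m) = -3*I*sqrt(11)/2 (U(u, m) = -3*sqrt(-2 - 3/4) = -3*I*sqrt(11)/2)
-3459/(N(10, 3)*sqrt(-41 - 18) + U(-8, 11)) = -3459/(10*sqrt(-41 - 18) - 3*I*sqrt(11)/2) = -3459/(10*sqrt(-59) - 3*I*sqrt(11)/2) = -3459/(10*(I*sqrt(59)) - 3*I*sqrt(11)/2) = -3459/(10*I*sqrt(59) - 3*I*sqrt(11)/2)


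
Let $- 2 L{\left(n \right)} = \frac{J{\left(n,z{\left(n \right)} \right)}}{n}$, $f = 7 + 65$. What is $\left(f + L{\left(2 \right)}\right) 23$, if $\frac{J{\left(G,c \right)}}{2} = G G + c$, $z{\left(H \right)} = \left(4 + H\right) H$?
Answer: $1472$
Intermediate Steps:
$f = 72$
$z{\left(H \right)} = H \left(4 + H\right)$
$J{\left(G,c \right)} = 2 c + 2 G^{2}$ ($J{\left(G,c \right)} = 2 \left(G G + c\right) = 2 \left(G^{2} + c\right) = 2 \left(c + G^{2}\right) = 2 c + 2 G^{2}$)
$L{\left(n \right)} = - \frac{2 n^{2} + 2 n \left(4 + n\right)}{2 n}$ ($L{\left(n \right)} = - \frac{\left(2 n \left(4 + n\right) + 2 n^{2}\right) \frac{1}{n}}{2} = - \frac{\left(2 n^{2} + 2 n \left(4 + n\right)\right) \frac{1}{n}}{2} = - \frac{\frac{1}{n} \left(2 n^{2} + 2 n \left(4 + n\right)\right)}{2} = - \frac{2 n^{2} + 2 n \left(4 + n\right)}{2 n}$)
$\left(f + L{\left(2 \right)}\right) 23 = \left(72 - 8\right) 23 = 64 \cdot 23 = 1472$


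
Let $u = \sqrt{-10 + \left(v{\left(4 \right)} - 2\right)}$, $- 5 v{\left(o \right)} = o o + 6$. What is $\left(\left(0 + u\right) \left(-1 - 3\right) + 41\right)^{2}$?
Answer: $\frac{7093}{5} - \frac{328 i \sqrt{410}}{5} \approx 1418.6 - 1328.3 i$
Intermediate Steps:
$v{\left(o \right)} = - \frac{6}{5} - \frac{o^{2}}{5}$ ($v{\left(o \right)} = - \frac{o o + 6}{5} = - \frac{o^{2} + 6}{5} = - \frac{6 + o^{2}}{5} = - \frac{6}{5} - \frac{o^{2}}{5}$)
$u = \frac{i \sqrt{410}}{5}$ ($u = \sqrt{-10 - \left(\frac{16}{5} + \frac{16}{5}\right)} = \sqrt{-10 - \frac{32}{5}} = \sqrt{- \frac{82}{5}} = \frac{i \sqrt{410}}{5} \approx 4.0497 i$)
$\left(\left(0 + u\right) \left(-1 - 3\right) + 41\right)^{2} = \left(\left(0 + \frac{i \sqrt{410}}{5}\right) \left(-1 - 3\right) + 41\right)^{2} = \left(\frac{i \sqrt{410}}{5} \left(-4\right) + 41\right)^{2} = \left(- \frac{4 i \sqrt{410}}{5} + 41\right)^{2} = \left(41 - \frac{4 i \sqrt{410}}{5}\right)^{2}$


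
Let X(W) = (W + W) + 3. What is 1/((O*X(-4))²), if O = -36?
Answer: 1/32400 ≈ 3.0864e-5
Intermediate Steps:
X(W) = 3 + 2*W (X(W) = 2*W + 3 = 3 + 2*W)
1/((O*X(-4))²) = 1/((-36*(3 + 2*(-4)))²) = 1/((-36*(3 - 8))²) = 1/((-36*(-5))²) = 1/(180²) = 1/32400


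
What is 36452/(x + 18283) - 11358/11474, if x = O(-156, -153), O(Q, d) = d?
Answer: 53082427/52005905 ≈ 1.0207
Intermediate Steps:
x = -153
36452/(x + 18283) - 11358/11474 = 36452/(-153 + 18283) - 11358/11474 = 36452/18130 - 11358*1/11474 = 36452*(1/18130) - 5679/5737 = 18226/9065 - 5679/5737 = 53082427/52005905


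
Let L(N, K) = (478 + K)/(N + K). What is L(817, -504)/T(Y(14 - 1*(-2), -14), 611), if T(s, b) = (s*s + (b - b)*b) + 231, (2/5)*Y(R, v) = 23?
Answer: -104/4428637 ≈ -2.3484e-5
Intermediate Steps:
Y(R, v) = 115/2 (Y(R, v) = (5/2)*23 = 115/2)
L(N, K) = (478 + K)/(K + N)
T(s, b) = 231 + s² (T(s, b) = (s² + 0*b) + 231 = (s² + 0) + 231 = s² + 231 = 231 + s²)
L(817, -504)/T(Y(14 - 1*(-2), -14), 611) = ((478 - 504)/(-504 + 817))/(231 + (115/2)²) = (-26/313)/(231 + 13225/4) = ((1/313)*(-26))/(14149/4) = -26/313*4/14149 = -104/4428637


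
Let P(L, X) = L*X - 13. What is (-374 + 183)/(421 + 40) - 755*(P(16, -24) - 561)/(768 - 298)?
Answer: 33334692/21667 ≈ 1538.5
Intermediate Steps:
P(L, X) = -13 + L*X
(-374 + 183)/(421 + 40) - 755*(P(16, -24) - 561)/(768 - 298) = (-374 + 183)/(421 + 40) - 755*((-13 + 16*(-24)) - 561)/(768 - 298) = -191/461 - 755*((-13 - 384) - 561)/470 = -191*1/461 - 755*(-397 - 561)/470 = -191/461 - (-723290)/470 = -191/461 - 755*(-479/235) = -191/461 + 72329/47 = 33334692/21667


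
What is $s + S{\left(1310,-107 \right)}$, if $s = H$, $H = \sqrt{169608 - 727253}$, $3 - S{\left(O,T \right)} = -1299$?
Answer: $1302 + i \sqrt{557645} \approx 1302.0 + 746.76 i$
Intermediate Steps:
$S{\left(O,T \right)} = 1302$ ($S{\left(O,T \right)} = 3 - -1299 = 3 + 1299 = 1302$)
$H = i \sqrt{557645}$ ($H = \sqrt{-557645} = i \sqrt{557645} \approx 746.76 i$)
$s = i \sqrt{557645} \approx 746.76 i$
$s + S{\left(1310,-107 \right)} = i \sqrt{557645} + 1302 = 1302 + i \sqrt{557645}$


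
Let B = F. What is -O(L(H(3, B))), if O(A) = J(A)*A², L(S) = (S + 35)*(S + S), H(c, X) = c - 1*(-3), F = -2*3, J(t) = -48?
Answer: 11619072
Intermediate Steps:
F = -6
B = -6
H(c, X) = 3 + c (H(c, X) = c + 3 = 3 + c)
L(S) = 2*S*(35 + S) (L(S) = (35 + S)*(2*S) = 2*S*(35 + S))
O(A) = -48*A²
-O(L(H(3, B))) = -(-48)*(2*(3 + 3)*(35 + (3 + 3)))² = -(-48)*(2*6*(35 + 6))² = -(-48)*(2*6*41)² = -(-48)*492² = -(-48)*242064 = -1*(-11619072) = 11619072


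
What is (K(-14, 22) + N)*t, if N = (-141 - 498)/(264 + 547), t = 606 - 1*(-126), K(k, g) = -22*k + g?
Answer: 195437412/811 ≈ 2.4098e+5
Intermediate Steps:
K(k, g) = g - 22*k
t = 732 (t = 606 + 126 = 732)
N = -639/811 ≈ -0.78792
(K(-14, 22) + N)*t = ((22 - 22*(-14)) - 639/811)*732 = ((22 + 308) - 639/811)*732 = (330 - 639/811)*732 = (266991/811)*732 = 195437412/811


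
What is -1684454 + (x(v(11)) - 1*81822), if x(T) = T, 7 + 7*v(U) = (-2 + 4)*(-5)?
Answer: -12363949/7 ≈ -1.7663e+6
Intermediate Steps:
v(U) = -17/7 (v(U) = -1 + ((-2 + 4)*(-5))/7 = -1 + (2*(-5))/7 = -1 + (⅐)*(-10) = -1 - 10/7 = -17/7)
-1684454 + (x(v(11)) - 1*81822) = -1684454 + (-17/7 - 1*81822) = -1684454 + (-17/7 - 81822) = -1684454 - 572771/7 = -12363949/7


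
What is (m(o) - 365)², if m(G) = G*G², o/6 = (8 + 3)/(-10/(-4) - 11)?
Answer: 16754392663369/24137569 ≈ 6.9412e+5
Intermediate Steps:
o = -132/17 (o = 6*((8 + 3)/(-10/(-4) - 11)) = 6*(11/(-10*(-¼) - 11)) = 6*(11/(5/2 - 11)) = 6*(11/(-17/2)) = 6*(11*(-2/17)) = 6*(-22/17) = -132/17 ≈ -7.7647)
m(G) = G³
(m(o) - 365)² = ((-132/17)³ - 365)² = (-2299968/4913 - 365)² = (-4093213/4913)² = 16754392663369/24137569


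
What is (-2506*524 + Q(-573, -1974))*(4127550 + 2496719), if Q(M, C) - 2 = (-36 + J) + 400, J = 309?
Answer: -8694147710161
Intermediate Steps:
Q(M, C) = 675 (Q(M, C) = 2 + ((-36 + 309) + 400) = 2 + (273 + 400) = 2 + 673 = 675)
(-2506*524 + Q(-573, -1974))*(4127550 + 2496719) = (-2506*524 + 675)*(4127550 + 2496719) = (-1313144 + 675)*6624269 = -1312469*6624269 = -8694147710161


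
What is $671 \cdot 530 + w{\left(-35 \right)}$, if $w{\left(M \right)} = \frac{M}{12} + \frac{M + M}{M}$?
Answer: $\frac{4267549}{12} \approx 3.5563 \cdot 10^{5}$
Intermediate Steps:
$w{\left(M \right)} = 2 + \frac{M}{12}$ ($w{\left(M \right)} = M \frac{1}{12} + \frac{2 M}{M} = \frac{M}{12} + 2 = 2 + \frac{M}{12}$)
$671 \cdot 530 + w{\left(-35 \right)} = 671 \cdot 530 + \left(2 + \frac{1}{12} \left(-35\right)\right) = 355630 + \left(2 - \frac{35}{12}\right) = 355630 - \frac{11}{12} = \frac{4267549}{12}$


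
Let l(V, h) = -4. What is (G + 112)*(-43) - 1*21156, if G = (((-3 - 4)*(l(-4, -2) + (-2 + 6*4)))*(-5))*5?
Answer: -161422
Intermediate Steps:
G = 3150 (G = (((-3 - 4)*(-4 + (-2 + 6*4)))*(-5))*5 = (-7*(-4 + (-2 + 24))*(-5))*5 = (-7*(-4 + 22)*(-5))*5 = (-7*18*(-5))*5 = -126*(-5)*5 = 630*5 = 3150)
(G + 112)*(-43) - 1*21156 = (3150 + 112)*(-43) - 1*21156 = 3262*(-43) - 21156 = -140266 - 21156 = -161422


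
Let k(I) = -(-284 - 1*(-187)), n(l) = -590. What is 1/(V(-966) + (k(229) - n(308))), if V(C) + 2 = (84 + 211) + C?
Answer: 1/14 ≈ 0.071429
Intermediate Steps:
k(I) = 97 (k(I) = -(-284 + 187) = -1*(-97) = 97)
V(C) = 293 + C (V(C) = -2 + ((84 + 211) + C) = -2 + (295 + C) = 293 + C)
1/(V(-966) + (k(229) - n(308))) = 1/((293 - 966) + (97 - 1*(-590))) = 1/(-673 + (97 + 590)) = 1/(-673 + 687) = 1/14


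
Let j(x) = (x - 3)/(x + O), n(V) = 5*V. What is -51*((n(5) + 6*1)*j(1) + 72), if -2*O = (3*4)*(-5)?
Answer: -3570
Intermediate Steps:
O = 30 (O = -3*4*(-5)/2 = -6*(-5) = -½*(-60) = 30)
j(x) = (-3 + x)/(30 + x) (j(x) = (x - 3)/(x + 30) = (-3 + x)/(30 + x))
-51*((n(5) + 6*1)*j(1) + 72) = -51*((5*5 + 6*1)*((-3 + 1)/(30 + 1)) + 72) = -51*((25 + 6)*(-2/31) + 72) = -51*(31*((1/31)*(-2)) + 72) = -51*(31*(-2/31) + 72) = -51*(-2 + 72) = -51*70 = -3570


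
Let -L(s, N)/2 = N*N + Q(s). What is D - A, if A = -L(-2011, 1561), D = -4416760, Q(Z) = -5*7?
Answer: -9290132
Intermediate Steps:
Q(Z) = -35
L(s, N) = 70 - 2*N² (L(s, N) = -2*(N*N - 35) = -2*(N² - 35) = -2*(-35 + N²) = 70 - 2*N²)
A = 4873372 (A = -(70 - 2*1561²) = -(70 - 2*2436721) = -(70 - 4873442) = -1*(-4873372) = 4873372)
D - A = -4416760 - 1*4873372 = -4416760 - 4873372 = -9290132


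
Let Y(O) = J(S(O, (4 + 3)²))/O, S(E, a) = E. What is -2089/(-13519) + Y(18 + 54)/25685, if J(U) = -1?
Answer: 351201451/2272814280 ≈ 0.15452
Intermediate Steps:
Y(O) = -1/O
-2089/(-13519) + Y(18 + 54)/25685 = -2089/(-13519) - 1/(18 + 54)/25685 = -2089*(-1/13519) - 1/72*(1/25685) = 2089/13519 - 1*1/72*(1/25685) = 2089/13519 - 1/72*1/25685 = 2089/13519 - 1/1849320 = 351201451/2272814280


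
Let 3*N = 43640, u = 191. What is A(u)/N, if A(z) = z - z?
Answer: 0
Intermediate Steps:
A(z) = 0
N = 43640/3 (N = (⅓)*43640 = 43640/3 ≈ 14547.)
A(u)/N = 0/(43640/3) = 0*(3/43640) = 0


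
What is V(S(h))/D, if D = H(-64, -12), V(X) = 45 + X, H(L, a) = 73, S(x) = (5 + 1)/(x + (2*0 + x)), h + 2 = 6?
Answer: 183/292 ≈ 0.62671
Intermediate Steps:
h = 4 (h = -2 + 6 = 4)
S(x) = 3/x (S(x) = 6/(x + (0 + x)) = 6/(x + x) = 6/((2*x)) = 6*(1/(2*x)) = 3/x)
D = 73
V(S(h))/D = (45 + 3/4)/73 = (45 + 3*(¼))*(1/73) = (45 + ¾)*(1/73) = (183/4)*(1/73) = 183/292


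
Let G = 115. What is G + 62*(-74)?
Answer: -4473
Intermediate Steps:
G + 62*(-74) = 115 + 62*(-74) = 115 - 4588 = -4473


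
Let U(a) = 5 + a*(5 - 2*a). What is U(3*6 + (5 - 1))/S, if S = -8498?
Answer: 853/8498 ≈ 0.10038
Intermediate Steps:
U(3*6 + (5 - 1))/S = (5 - 2*(3*6 + (5 - 1))² + 5*(3*6 + (5 - 1)))/(-8498) = (5 - 2*(18 + 4)² + 5*(18 + 4))*(-1/8498) = (5 - 2*22² + 5*22)*(-1/8498) = (5 - 2*484 + 110)*(-1/8498) = (5 - 968 + 110)*(-1/8498) = -853*(-1/8498) = 853/8498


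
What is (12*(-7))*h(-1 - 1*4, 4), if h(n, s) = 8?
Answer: -672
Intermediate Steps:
(12*(-7))*h(-1 - 1*4, 4) = (12*(-7))*8 = -84*8 = -672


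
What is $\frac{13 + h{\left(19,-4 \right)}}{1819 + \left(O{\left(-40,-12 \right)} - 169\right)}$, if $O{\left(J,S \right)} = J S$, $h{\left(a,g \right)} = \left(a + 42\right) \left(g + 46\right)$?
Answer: $\frac{515}{426} \approx 1.2089$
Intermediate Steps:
$h{\left(a,g \right)} = \left(42 + a\right) \left(46 + g\right)$
$\frac{13 + h{\left(19,-4 \right)}}{1819 + \left(O{\left(-40,-12 \right)} - 169\right)} = \frac{13 + \left(1932 + 42 \left(-4\right) + 46 \cdot 19 + 19 \left(-4\right)\right)}{1819 - -311} = \frac{13 + \left(1932 - 168 + 874 - 76\right)}{1819 + \left(480 - 169\right)} = \frac{13 + 2562}{1819 + 311} = \frac{2575}{2130} = 2575 \cdot \frac{1}{2130} = \frac{515}{426}$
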